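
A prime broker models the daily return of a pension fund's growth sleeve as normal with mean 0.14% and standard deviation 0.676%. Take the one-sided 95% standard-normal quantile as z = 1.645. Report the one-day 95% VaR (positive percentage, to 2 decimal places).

VaR = −μ + z·σ = −(0.14%) + 1.645 × 0.676% = 0.972%.

0.97%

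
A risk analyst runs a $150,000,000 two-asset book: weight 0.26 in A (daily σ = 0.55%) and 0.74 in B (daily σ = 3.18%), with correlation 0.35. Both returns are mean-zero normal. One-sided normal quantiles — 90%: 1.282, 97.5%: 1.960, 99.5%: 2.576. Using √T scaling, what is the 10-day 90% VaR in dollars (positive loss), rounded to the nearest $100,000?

σ_p = √(0.26²·0.55² + 0.74²·3.18² + 2·0.35·0.26·0.74·0.55·3.18) = 2.407%.
σ_{10d} = 2.407% × √10 = 7.612%.
VaR = 1.282 × 7.612% = 9.759%; on $150,000,000 that is $14,638,500.

$14,600,000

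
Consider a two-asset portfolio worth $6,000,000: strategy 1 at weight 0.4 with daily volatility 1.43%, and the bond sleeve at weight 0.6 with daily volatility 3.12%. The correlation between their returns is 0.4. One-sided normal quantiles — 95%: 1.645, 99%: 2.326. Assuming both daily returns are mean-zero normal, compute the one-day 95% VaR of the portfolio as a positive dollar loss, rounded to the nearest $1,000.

$214,000

σ_p² = 0.4²·1.43² + 0.6²·3.12² + 2·0.4·0.4·0.6·1.43·3.12 = 4.6882 (%²).
σ_p = √4.6882 = 2.165%.
VaR = 1.645 × 2.165% = 3.561%; on $6,000,000 that is $213,660.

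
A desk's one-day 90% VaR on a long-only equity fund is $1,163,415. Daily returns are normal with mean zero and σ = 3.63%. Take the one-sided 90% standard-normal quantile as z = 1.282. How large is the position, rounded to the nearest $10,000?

VaR as a fraction of value: z·σ = 1.282 × 3.63% = 4.65366%.
Position = $1,163,415 / 0.0465366 = $25,000,000.

$25,000,000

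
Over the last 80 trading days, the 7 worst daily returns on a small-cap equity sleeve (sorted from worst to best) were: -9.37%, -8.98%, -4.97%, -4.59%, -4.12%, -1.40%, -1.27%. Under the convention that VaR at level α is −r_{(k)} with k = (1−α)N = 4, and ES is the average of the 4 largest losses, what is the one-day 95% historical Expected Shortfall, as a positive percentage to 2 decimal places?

The 4 worst returns sum to -27.91%.
ES = −(-27.91%) / 4 = 6.9775% ≈ 6.98%.

6.98%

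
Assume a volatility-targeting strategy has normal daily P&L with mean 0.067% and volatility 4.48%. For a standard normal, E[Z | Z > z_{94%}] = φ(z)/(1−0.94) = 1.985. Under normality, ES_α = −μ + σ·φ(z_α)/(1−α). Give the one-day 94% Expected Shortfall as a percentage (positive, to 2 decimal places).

8.83%

ES = −(0.067%) + 4.48% × 1.985 = 8.826%.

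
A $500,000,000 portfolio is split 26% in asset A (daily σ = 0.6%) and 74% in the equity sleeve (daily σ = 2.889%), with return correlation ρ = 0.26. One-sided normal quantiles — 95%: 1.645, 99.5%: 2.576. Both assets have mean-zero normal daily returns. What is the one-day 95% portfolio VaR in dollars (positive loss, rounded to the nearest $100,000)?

$18,000,000

σ_p² = 0.26²·0.6² + 0.74²·2.889² + 2·0.26·0.26·0.74·0.6·2.889 = 4.7682 (%²).
σ_p = √4.7682 = 2.184%.
VaR = 1.645 × 2.184% = 3.593%; on $500,000,000 that is $17,965,000.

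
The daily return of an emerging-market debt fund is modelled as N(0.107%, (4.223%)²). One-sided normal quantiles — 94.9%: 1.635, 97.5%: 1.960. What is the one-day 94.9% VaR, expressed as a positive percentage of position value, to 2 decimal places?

VaR = −μ + z·σ = −(0.107%) + 1.635 × 4.223% = 6.798%.

6.80%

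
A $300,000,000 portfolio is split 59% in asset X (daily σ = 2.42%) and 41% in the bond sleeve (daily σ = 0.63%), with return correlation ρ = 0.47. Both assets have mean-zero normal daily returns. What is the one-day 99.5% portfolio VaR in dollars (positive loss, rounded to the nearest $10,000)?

σ_p² = 0.59²·2.42² + 0.41²·0.63² + 2·0.47·0.59·0.41·2.42·0.63 = 2.4520 (%²).
σ_p = √2.4520 = 1.566%.
At 99.5%, z = 2.576.
VaR = 2.576 × 1.566% = 4.034%; on $300,000,000 that is $12,102,000.

$12,100,000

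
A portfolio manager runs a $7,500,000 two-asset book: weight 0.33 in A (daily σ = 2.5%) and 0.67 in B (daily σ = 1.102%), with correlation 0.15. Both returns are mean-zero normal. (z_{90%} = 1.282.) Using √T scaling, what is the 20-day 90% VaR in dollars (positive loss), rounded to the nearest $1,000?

$510,000

σ_p = √(0.33²·2.5² + 0.67²·1.102² + 2·0.15·0.33·0.67·2.5·1.102) = 1.187%.
σ_{20d} = 1.187% × √20 = 5.308%.
VaR = 1.282 × 5.308% = 6.805%; on $7,500,000 that is $510,375.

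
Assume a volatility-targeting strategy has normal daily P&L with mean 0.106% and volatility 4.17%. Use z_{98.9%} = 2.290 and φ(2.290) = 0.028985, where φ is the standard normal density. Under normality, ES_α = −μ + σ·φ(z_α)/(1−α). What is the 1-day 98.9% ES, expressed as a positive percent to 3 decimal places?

10.882%

Tail multiplier: φ(z)/(1−α) = 0.028985 / 0.011 = 2.635.
ES = −(0.106%) + 4.17% × 2.635 = 10.882%.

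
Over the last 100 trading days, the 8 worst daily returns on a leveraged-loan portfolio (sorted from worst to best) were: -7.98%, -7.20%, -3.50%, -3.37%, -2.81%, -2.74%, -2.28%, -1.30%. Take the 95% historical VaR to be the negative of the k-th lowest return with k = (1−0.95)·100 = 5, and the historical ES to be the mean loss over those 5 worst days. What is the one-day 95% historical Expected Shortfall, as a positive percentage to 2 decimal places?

The 5 worst returns sum to -24.86%.
ES = −(-24.86%) / 5 = 4.972% ≈ 4.97%.

4.97%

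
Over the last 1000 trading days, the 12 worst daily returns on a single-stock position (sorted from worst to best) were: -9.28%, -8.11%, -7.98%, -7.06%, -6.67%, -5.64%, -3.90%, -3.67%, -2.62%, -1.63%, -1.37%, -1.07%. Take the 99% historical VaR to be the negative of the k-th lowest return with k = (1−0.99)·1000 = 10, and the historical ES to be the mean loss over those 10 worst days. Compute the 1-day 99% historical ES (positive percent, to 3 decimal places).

5.656%

The 10 worst returns sum to -56.56%.
ES = −(-56.56%) / 10 = 5.656%.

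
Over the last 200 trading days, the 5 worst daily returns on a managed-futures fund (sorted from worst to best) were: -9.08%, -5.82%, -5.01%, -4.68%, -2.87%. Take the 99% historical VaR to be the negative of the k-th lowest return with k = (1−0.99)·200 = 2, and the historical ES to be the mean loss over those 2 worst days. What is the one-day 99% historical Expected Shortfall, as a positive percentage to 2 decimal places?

7.45%

The 2 worst returns sum to -14.90%.
ES = −(-14.90%) / 2 = 7.45%.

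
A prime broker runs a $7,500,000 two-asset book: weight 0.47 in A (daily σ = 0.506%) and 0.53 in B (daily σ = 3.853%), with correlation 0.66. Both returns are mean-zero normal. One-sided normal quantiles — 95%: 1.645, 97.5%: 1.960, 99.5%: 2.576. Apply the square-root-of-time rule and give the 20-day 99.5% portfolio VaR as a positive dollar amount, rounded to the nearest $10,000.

σ_p = √(0.47²·0.506² + 0.53²·3.853² + 2·0.66·0.47·0.53·0.506·3.853) = 2.206%.
σ_{20d} = 2.206% × √20 = 9.866%.
VaR = 2.576 × 9.866% = 25.415%; on $7,500,000 that is $1,906,125.

$1,910,000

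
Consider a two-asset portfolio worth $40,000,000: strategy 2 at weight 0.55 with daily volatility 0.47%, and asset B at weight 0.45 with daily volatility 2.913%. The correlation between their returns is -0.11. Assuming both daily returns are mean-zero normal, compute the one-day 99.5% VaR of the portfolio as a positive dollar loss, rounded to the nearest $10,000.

$1,350,000

σ_p² = 0.55²·0.47² + 0.45²·2.913² + 2·-0.11·0.55·0.45·0.47·2.913 = 1.7106 (%²).
σ_p = √1.7106 = 1.308%.
At 99.5%, z = 2.576.
VaR = 2.576 × 1.308% = 3.369%; on $40,000,000 that is $1,347,600.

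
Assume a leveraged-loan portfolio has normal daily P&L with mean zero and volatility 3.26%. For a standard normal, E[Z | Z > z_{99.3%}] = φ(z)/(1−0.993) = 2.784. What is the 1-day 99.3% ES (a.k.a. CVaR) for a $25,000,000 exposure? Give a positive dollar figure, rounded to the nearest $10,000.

$2,270,000

ES = 3.26% × 2.784 = 9.076%.
On $25,000,000: 0.09076 × $25,000,000 = $2,269,000.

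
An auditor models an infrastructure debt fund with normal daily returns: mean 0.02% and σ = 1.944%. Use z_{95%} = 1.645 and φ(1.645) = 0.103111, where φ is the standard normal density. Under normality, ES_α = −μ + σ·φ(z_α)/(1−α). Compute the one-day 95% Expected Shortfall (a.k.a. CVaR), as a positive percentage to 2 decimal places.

Tail multiplier: φ(z)/(1−α) = 0.103111 / 0.05 = 2.062.
ES = −(0.02%) + 1.944% × 2.062 = 3.989%.

3.99%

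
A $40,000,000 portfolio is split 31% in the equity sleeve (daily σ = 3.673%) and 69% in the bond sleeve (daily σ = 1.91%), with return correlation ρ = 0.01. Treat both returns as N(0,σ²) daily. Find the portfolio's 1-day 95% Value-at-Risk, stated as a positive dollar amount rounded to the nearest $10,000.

$1,150,000

σ_p² = 0.31²·3.673² + 0.69²·1.91² + 2·0.01·0.31·0.69·3.673·1.91 = 3.0634 (%²).
σ_p = √3.0634 = 1.750%.
At 95%, z = 1.645.
VaR = 1.645 × 1.750% = 2.879%; on $40,000,000 that is $1,151,600.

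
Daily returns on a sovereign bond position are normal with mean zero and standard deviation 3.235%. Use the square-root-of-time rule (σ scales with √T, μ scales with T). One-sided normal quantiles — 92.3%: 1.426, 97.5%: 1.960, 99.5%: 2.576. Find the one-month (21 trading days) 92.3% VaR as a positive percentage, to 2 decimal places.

21.14%

σ_{21d} = 3.235% × √21 = 14.825%.
VaR = 1.426 × 14.825% = 21.140%.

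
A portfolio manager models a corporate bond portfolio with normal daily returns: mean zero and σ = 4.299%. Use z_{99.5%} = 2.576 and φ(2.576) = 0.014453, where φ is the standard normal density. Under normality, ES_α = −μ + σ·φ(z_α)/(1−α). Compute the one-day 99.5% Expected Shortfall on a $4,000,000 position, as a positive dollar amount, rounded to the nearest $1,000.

$497,000

Tail multiplier: φ(z)/(1−α) = 0.014453 / 0.005 = 2.891.
ES = 4.299% × 2.891 = 12.428%.
On $4,000,000: 0.12428 × $4,000,000 = $497,120.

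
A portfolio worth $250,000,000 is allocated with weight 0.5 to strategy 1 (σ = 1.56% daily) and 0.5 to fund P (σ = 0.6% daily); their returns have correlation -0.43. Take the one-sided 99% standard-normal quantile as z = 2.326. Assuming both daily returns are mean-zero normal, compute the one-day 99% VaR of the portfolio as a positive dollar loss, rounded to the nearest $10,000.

σ_p² = 0.5²·1.56² + 0.5²·0.6² + 2·-0.43·0.5·0.5·1.56·0.6 = 0.4972 (%²).
σ_p = √0.4972 = 0.705%.
VaR = 2.326 × 0.705% = 1.640%; on $250,000,000 that is $4,100,000.

$4,100,000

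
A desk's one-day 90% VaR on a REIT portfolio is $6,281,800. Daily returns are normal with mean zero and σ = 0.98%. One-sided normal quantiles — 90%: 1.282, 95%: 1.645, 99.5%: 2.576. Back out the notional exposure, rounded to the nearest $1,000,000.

VaR as a fraction of value: z·σ = 1.282 × 0.98% = 1.25636%.
Position = $6,281,800 / 0.0125636 = $500,000,000.

$500,000,000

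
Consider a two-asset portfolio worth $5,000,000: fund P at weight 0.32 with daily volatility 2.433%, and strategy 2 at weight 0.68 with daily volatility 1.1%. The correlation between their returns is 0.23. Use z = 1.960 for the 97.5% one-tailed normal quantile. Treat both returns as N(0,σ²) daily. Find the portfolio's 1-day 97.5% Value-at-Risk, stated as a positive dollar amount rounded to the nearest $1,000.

$117,000

σ_p² = 0.32²·2.433² + 0.68²·1.1² + 2·0.23·0.32·0.68·2.433·1.1 = 1.4335 (%²).
σ_p = √1.4335 = 1.197%.
VaR = 1.960 × 1.197% = 2.346%; on $5,000,000 that is $117,300.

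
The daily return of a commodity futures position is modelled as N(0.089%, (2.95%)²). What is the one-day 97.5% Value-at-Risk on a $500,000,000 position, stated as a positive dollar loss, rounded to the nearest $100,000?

At 97.5% one-sided, z = 1.960.
VaR = −μ + z·σ = −(0.089%) + 1.960 × 2.95% = 5.693%.
On $500,000,000: 0.05693 × $500,000,000 = $28,465,000.

$28,500,000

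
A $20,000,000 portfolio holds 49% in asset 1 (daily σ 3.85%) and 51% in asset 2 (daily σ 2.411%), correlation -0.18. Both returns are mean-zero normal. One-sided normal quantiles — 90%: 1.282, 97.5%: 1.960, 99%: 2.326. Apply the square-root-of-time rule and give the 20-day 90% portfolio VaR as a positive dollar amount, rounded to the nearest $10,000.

$2,360,000

σ_p = √(0.49²·3.85² + 0.51²·2.411² + 2·-0.18·0.49·0.51·3.85·2.411) = 2.058%.
σ_{20d} = 2.058% × √20 = 9.204%.
VaR = 1.282 × 9.204% = 11.800%; on $20,000,000 that is $2,360,000.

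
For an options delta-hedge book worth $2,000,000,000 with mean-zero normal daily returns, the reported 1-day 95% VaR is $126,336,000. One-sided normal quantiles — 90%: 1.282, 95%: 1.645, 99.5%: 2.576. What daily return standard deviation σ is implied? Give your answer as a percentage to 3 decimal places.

VaR as a fraction: $126,336,000 / $2,000,000,000 = 6.317%.
σ = VaR / z = 6.317% / 1.645 = 3.840%.

3.840%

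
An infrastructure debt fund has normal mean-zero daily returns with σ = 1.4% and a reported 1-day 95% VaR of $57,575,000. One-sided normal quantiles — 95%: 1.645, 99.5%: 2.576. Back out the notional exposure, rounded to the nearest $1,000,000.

$2,500,000,000

VaR as a fraction of value: z·σ = 1.645 × 1.4% = 2.303%.
Position = $57,575,000 / 0.02303 = $2,500,000,000.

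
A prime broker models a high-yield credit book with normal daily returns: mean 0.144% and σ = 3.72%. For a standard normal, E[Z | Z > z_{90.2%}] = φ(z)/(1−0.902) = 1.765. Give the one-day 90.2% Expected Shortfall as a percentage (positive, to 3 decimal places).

ES = −(0.144%) + 3.72% × 1.765 = 6.422%.

6.422%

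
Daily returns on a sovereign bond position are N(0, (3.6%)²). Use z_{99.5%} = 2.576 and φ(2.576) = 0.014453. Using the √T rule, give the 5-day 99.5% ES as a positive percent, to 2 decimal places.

σ_{5d} = 3.6% × √5 = 8.050%.
ES multiplier = φ(z)/(1−α) = 0.014453/0.005 = 2.891.
ES = 8.050% × 2.891 = 23.273%.

23.27%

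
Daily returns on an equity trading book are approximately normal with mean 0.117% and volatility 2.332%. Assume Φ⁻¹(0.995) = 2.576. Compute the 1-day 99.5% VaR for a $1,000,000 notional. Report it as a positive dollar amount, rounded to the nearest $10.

VaR = −μ + z·σ = −(0.117%) + 2.576 × 2.332% = 5.890%.
On $1,000,000: 0.05890 × $1,000,000 = $58,900.

$58,900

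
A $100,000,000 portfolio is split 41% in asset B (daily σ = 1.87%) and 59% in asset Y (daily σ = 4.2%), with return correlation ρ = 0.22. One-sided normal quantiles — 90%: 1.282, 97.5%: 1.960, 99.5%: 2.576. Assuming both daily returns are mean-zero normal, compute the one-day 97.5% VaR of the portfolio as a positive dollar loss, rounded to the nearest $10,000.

σ_p² = 0.41²·1.87² + 0.59²·4.2² + 2·0.22·0.41·0.59·1.87·4.2 = 7.5643 (%²).
σ_p = √7.5643 = 2.750%.
VaR = 1.960 × 2.750% = 5.390%; on $100,000,000 that is $5,390,000.

$5,390,000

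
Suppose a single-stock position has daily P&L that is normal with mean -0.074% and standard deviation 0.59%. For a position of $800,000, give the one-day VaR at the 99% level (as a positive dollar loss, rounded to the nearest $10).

$11,570

At 99% one-sided, z = 2.326.
VaR = −μ + z·σ = −(-0.074%) + 2.326 × 0.59% = 1.446%.
On $800,000: 0.01446 × $800,000 = $11,568.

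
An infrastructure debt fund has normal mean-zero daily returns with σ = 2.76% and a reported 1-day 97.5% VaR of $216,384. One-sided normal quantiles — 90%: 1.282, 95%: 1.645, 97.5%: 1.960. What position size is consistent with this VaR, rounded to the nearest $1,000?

VaR as a fraction of value: z·σ = 1.960 × 2.76% = 5.4096%.
Position = $216,384 / 0.054096 = $4,000,000.

$4,000,000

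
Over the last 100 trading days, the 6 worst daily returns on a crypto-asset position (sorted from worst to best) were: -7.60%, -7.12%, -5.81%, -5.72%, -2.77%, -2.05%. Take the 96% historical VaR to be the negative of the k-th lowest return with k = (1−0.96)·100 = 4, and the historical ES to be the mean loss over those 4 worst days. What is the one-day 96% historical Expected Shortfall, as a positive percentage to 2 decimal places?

6.56%

The 4 worst returns sum to -26.25%.
ES = −(-26.25%) / 4 = 6.5625% ≈ 6.56%.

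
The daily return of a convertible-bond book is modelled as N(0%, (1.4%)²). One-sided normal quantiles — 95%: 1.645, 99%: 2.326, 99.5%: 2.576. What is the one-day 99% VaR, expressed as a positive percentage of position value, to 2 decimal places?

VaR = z·σ = 2.326 × 1.4% = 3.256%.

3.26%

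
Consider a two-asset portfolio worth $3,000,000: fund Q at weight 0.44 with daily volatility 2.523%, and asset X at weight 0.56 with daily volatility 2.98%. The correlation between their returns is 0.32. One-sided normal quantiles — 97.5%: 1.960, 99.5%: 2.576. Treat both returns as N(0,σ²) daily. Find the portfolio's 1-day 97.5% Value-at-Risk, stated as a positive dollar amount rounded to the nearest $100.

$134,100

σ_p² = 0.44²·2.523² + 0.56²·2.98² + 2·0.32·0.44·0.56·2.523·2.98 = 5.2029 (%²).
σ_p = √5.2029 = 2.281%.
VaR = 1.960 × 2.281% = 4.471%; on $3,000,000 that is $134,130.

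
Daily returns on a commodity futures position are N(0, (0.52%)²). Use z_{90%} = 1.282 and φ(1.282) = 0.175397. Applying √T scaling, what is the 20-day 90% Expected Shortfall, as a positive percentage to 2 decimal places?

4.08%

σ_{20d} = 0.52% × √20 = 2.326%.
ES multiplier = φ(z)/(1−α) = 0.175397/0.1 = 1.754.
ES = 2.326% × 1.754 = 4.080%.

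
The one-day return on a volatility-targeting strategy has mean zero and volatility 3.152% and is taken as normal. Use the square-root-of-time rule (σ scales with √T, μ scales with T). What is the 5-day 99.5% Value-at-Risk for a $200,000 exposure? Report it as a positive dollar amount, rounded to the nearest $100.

$36,300

At 99.5%, z = 2.576.
σ_{5d} = 3.152% × √5 = 7.048%.
VaR = 2.576 × 7.048% = 18.156%.
On $200,000: 0.18156 × $200,000 = $36,312.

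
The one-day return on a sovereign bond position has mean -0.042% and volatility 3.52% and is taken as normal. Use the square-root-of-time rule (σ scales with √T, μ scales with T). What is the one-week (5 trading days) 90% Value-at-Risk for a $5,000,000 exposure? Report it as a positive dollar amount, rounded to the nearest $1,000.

At 90%, z = 1.282.
σ_{5d} = 3.52% × √5 = 7.871%; μ_{5d} = 5 × -0.042% = -0.210%.
VaR = −(-0.210%) + 1.282 × 7.871% = 10.301%.
On $5,000,000: 0.10301 × $5,000,000 = $515,050.

$515,000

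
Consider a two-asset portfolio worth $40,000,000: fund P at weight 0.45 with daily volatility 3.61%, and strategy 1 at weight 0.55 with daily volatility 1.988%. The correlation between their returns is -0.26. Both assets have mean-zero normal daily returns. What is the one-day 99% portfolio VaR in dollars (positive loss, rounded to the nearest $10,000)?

σ_p² = 0.45²·3.61² + 0.55²·1.988² + 2·-0.26·0.45·0.55·3.61·1.988 = 2.9109 (%²).
σ_p = √2.9109 = 1.706%.
At 99%, z = 2.326.
VaR = 2.326 × 1.706% = 3.968%; on $40,000,000 that is $1,587,200.

$1,590,000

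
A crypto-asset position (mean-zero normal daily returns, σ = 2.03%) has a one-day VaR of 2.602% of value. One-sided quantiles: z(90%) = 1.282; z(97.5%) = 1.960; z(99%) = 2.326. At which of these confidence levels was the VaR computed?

90%

Implied z = VaR/σ = 2.602 / 2.03 = 1.282.
This matches z(90%) = 1.282.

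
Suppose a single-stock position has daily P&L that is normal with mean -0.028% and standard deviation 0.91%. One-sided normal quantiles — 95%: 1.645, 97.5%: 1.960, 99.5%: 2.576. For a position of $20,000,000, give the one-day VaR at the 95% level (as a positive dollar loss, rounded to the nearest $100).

$305,000

VaR = −μ + z·σ = −(-0.028%) + 1.645 × 0.91% = 1.525%.
On $20,000,000: 0.01525 × $20,000,000 = $305,000.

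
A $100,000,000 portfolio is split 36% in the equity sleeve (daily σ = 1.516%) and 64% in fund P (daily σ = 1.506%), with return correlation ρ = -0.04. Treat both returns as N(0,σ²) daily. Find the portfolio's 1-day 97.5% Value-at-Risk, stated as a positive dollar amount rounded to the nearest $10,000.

$2,130,000

σ_p² = 0.36²·1.516² + 0.64²·1.506² + 2·-0.04·0.36·0.64·1.516·1.506 = 1.1848 (%²).
σ_p = √1.1848 = 1.088%.
At 97.5%, z = 1.960.
VaR = 1.960 × 1.088% = 2.132%; on $100,000,000 that is $2,132,000.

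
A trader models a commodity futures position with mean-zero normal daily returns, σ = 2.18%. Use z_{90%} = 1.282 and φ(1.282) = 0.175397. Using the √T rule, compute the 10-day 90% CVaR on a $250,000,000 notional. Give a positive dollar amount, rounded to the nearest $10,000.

$30,230,000

σ_{10d} = 2.18% × √10 = 6.894%.
ES multiplier = φ(z)/(1−α) = 0.175397/0.1 = 1.754.
ES = 6.894% × 1.754 = 12.092%; on $250,000,000: $30,230,000.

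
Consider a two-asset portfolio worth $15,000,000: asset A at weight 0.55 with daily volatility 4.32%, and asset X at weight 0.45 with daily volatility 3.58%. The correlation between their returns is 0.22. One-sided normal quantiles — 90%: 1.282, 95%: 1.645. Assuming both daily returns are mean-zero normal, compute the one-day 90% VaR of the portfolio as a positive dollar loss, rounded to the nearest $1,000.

$606,000

σ_p² = 0.55²·4.32² + 0.45²·3.58² + 2·0.22·0.55·0.45·4.32·3.58 = 9.9249 (%²).
σ_p = √9.9249 = 3.150%.
VaR = 1.282 × 3.150% = 4.038%; on $15,000,000 that is $605,700.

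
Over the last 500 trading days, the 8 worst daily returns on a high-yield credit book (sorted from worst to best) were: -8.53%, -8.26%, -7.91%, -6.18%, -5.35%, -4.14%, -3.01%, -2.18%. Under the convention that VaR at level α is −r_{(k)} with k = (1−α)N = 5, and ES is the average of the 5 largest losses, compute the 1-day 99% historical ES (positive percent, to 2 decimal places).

The 5 worst returns sum to -36.23%.
ES = −(-36.23%) / 5 = 7.246% ≈ 7.25%.

7.25%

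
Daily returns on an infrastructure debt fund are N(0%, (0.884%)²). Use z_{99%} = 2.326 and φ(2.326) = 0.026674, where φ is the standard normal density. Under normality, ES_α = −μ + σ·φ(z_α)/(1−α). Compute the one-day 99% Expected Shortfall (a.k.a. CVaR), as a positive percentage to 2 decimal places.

2.36%

Tail multiplier: φ(z)/(1−α) = 0.026674 / 0.01 = 2.667.
ES = 0.884% × 2.667 = 2.358%.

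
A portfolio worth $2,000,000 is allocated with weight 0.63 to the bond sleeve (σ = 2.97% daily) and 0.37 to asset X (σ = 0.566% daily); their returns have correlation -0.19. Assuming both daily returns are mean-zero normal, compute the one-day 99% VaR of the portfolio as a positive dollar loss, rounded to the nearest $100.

σ_p² = 0.63²·2.97² + 0.37²·0.566² + 2·-0.19·0.63·0.37·2.97·0.566 = 3.3960 (%²).
σ_p = √3.3960 = 1.843%.
At 99%, z = 2.326.
VaR = 2.326 × 1.843% = 4.287%; on $2,000,000 that is $85,740.

$85,700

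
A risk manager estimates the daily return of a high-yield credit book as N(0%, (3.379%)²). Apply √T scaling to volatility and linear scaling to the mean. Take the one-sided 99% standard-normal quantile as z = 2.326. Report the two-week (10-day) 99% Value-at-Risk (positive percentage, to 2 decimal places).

24.85%

σ_{10d} = 3.379% × √10 = 10.685%.
VaR = 2.326 × 10.685% = 24.853%.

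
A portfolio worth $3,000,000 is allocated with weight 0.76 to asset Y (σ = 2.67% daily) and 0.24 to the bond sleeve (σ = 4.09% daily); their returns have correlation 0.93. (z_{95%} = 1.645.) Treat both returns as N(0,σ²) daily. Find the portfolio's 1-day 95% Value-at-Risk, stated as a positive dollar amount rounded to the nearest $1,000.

σ_p² = 0.76²·2.67² + 0.24²·4.09² + 2·0.93·0.76·0.24·2.67·4.09 = 8.7861 (%²).
σ_p = √8.7861 = 2.964%.
VaR = 1.645 × 2.964% = 4.876%; on $3,000,000 that is $146,280.

$146,000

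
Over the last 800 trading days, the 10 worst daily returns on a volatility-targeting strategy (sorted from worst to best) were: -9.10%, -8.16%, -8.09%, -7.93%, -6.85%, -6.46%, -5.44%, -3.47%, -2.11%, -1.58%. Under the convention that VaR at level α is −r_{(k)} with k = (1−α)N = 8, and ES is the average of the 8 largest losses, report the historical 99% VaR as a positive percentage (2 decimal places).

3.47%

k = 8; the 8th lowest return is -3.47%, so VaR = 3.47%.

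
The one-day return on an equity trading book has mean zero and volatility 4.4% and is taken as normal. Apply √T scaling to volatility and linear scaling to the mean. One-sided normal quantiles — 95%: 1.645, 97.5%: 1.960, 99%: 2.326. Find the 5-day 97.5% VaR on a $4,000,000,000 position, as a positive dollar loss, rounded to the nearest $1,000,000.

σ_{5d} = 4.4% × √5 = 9.839%.
VaR = 1.960 × 9.839% = 19.284%.
On $4,000,000,000: 0.19284 × $4,000,000,000 = $771,360,000.

$771,000,000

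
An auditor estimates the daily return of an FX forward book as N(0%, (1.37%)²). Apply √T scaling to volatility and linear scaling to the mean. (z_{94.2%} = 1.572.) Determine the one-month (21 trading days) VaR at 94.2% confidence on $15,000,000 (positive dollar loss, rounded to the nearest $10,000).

$1,480,000

σ_{21d} = 1.37% × √21 = 6.278%.
VaR = 1.572 × 6.278% = 9.869%.
On $15,000,000: 0.09869 × $15,000,000 = $1,480,350.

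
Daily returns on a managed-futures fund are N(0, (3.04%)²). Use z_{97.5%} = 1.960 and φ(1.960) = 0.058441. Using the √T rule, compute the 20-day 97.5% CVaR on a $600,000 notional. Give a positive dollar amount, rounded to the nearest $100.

$190,700

σ_{20d} = 3.04% × √20 = 13.595%.
ES multiplier = φ(z)/(1−α) = 0.058441/0.025 = 2.338.
ES = 13.595% × 2.338 = 31.785%; on $600,000: $190,710.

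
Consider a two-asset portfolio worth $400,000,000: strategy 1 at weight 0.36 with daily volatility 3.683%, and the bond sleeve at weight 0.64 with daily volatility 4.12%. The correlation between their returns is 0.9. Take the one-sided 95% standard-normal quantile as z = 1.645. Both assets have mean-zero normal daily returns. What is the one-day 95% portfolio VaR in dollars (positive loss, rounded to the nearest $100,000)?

σ_p² = 0.36²·3.683² + 0.64²·4.12² + 2·0.9·0.36·0.64·3.683·4.12 = 15.0036 (%²).
σ_p = √15.0036 = 3.873%.
VaR = 1.645 × 3.873% = 6.371%; on $400,000,000 that is $25,484,000.

$25,500,000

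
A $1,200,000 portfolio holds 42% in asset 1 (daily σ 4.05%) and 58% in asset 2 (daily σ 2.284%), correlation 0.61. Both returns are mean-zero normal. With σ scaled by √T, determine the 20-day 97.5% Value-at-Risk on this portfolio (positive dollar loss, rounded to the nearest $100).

$286,100

σ_p = √(0.42²·4.05² + 0.58²·2.284² + 2·0.61·0.42·0.58·4.05·2.284) = 2.720%.
σ_{20d} = 2.720% × √20 = 12.164%.
z(97.5%) = 1.960.
VaR = 1.960 × 12.164% = 23.841%; on $1,200,000 that is $286,092.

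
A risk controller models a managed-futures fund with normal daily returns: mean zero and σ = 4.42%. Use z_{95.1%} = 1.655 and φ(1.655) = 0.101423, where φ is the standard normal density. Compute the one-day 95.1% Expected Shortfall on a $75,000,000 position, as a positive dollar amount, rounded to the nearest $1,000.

$6,862,000

Tail multiplier: φ(z)/(1−α) = 0.101423 / 0.049 = 2.070.
ES = 4.42% × 2.070 = 9.149%.
On $75,000,000: 0.09149 × $75,000,000 = $6,861,750.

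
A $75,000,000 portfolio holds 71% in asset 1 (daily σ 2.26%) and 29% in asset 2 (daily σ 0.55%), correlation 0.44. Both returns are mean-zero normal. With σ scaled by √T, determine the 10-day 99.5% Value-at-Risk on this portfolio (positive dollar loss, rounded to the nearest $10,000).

$10,270,000

σ_p = √(0.71²·2.26² + 0.29²·0.55² + 2·0.44·0.71·0.29·2.26·0.55) = 1.681%.
σ_{10d} = 1.681% × √10 = 5.316%.
z(99.5%) = 2.576.
VaR = 2.576 × 5.316% = 13.694%; on $75,000,000 that is $10,270,500.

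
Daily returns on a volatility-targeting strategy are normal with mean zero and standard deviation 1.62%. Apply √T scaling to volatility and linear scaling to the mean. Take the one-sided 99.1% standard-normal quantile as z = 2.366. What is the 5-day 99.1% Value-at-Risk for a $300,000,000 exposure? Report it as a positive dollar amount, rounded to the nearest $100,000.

σ_{5d} = 1.62% × √5 = 3.622%.
VaR = 2.366 × 3.622% = 8.570%.
On $300,000,000: 0.08570 × $300,000,000 = $25,710,000.

$25,700,000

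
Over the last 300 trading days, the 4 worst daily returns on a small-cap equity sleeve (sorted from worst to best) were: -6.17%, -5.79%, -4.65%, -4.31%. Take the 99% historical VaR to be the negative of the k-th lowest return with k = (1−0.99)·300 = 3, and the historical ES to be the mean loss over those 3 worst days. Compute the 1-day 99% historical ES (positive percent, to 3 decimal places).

The 3 worst returns sum to -16.61%.
ES = −(-16.61%) / 3 = 5.5366…% ≈ 5.537%.

5.537%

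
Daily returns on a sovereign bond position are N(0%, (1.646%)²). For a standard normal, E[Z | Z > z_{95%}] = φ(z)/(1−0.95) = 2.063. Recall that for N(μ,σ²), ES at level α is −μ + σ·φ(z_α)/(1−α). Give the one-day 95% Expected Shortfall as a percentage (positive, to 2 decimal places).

3.40%

ES = 1.646% × 2.063 = 3.396%.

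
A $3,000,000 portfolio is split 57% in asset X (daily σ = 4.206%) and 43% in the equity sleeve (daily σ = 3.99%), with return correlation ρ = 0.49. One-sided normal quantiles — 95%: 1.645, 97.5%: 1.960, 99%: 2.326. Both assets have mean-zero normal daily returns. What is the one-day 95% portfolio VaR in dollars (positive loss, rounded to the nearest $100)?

σ_p² = 0.57²·4.206² + 0.43²·3.99² + 2·0.49·0.57·0.43·4.206·3.99 = 12.7222 (%²).
σ_p = √12.7222 = 3.567%.
VaR = 1.645 × 3.567% = 5.868%; on $3,000,000 that is $176,040.

$176,000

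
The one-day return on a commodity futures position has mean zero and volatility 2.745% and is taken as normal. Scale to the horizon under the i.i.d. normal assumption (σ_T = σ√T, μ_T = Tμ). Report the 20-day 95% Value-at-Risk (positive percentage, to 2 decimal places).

20.19%

At 95%, z = 1.645.
σ_{20d} = 2.745% × √20 = 12.276%.
VaR = 1.645 × 12.276% = 20.194%.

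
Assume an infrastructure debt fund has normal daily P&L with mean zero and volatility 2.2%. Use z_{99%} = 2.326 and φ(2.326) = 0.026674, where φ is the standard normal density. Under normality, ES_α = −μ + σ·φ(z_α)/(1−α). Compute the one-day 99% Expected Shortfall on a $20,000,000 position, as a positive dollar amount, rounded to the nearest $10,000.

Tail multiplier: φ(z)/(1−α) = 0.026674 / 0.01 = 2.667.
ES = 2.2% × 2.667 = 5.867%.
On $20,000,000: 0.05867 × $20,000,000 = $1,173,400.

$1,170,000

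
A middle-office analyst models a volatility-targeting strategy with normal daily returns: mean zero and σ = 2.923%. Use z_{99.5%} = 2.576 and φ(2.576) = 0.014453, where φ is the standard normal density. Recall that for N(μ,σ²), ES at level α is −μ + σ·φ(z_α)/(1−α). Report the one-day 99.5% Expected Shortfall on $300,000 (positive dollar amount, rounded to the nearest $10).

$25,350

Tail multiplier: φ(z)/(1−α) = 0.014453 / 0.005 = 2.891.
ES = 2.923% × 2.891 = 8.450%.
On $300,000: 0.08450 × $300,000 = $25,350.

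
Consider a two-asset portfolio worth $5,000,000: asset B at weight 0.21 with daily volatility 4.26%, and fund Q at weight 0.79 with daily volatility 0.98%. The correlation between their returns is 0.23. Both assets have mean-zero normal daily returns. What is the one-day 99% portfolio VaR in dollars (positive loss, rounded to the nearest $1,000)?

$152,000

σ_p² = 0.21²·4.26² + 0.79²·0.98² + 2·0.23·0.21·0.79·4.26·0.98 = 1.7183 (%²).
σ_p = √1.7183 = 1.311%.
At 99%, z = 2.326.
VaR = 2.326 × 1.311% = 3.049%; on $5,000,000 that is $152,450.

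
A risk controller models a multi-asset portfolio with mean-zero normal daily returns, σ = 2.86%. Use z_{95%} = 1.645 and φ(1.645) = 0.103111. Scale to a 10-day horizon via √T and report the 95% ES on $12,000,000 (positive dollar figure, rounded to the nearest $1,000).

σ_{10d} = 2.86% × √10 = 9.044%.
ES multiplier = φ(z)/(1−α) = 0.103111/0.05 = 2.062.
ES = 9.044% × 2.062 = 18.649%; on $12,000,000: $2,237,880.

$2,238,000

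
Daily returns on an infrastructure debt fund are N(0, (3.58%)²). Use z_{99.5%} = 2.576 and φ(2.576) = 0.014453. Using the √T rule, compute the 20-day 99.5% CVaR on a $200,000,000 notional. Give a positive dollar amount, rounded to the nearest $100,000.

σ_{20d} = 3.58% × √20 = 16.010%.
ES multiplier = φ(z)/(1−α) = 0.014453/0.005 = 2.891.
ES = 16.010% × 2.891 = 46.285%; on $200,000,000: $92,570,000.

$92,600,000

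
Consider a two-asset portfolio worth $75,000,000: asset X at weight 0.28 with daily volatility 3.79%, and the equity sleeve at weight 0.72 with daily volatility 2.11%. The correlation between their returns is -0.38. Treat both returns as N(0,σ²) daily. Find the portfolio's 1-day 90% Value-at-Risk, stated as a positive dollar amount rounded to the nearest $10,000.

$1,430,000

σ_p² = 0.28²·3.79² + 0.72²·2.11² + 2·-0.38·0.28·0.72·3.79·2.11 = 2.2089 (%²).
σ_p = √2.2089 = 1.486%.
At 90%, z = 1.282.
VaR = 1.282 × 1.486% = 1.905%; on $75,000,000 that is $1,428,750.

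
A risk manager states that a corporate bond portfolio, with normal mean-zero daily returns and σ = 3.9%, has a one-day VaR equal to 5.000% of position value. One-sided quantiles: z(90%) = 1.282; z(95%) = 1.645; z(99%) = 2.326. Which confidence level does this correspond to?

Implied z = VaR/σ = 5.000 / 3.9 = 1.282.
This matches z(90%) = 1.282.

90%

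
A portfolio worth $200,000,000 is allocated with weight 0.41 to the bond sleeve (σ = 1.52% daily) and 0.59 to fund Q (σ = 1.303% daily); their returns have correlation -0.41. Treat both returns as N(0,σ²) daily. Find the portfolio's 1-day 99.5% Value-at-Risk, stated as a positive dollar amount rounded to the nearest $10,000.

σ_p² = 0.41²·1.52² + 0.59²·1.303² + 2·-0.41·0.41·0.59·1.52·1.303 = 0.5865 (%²).
σ_p = √0.5865 = 0.766%.
At 99.5%, z = 2.576.
VaR = 2.576 × 0.766% = 1.973%; on $200,000,000 that is $3,946,000.

$3,950,000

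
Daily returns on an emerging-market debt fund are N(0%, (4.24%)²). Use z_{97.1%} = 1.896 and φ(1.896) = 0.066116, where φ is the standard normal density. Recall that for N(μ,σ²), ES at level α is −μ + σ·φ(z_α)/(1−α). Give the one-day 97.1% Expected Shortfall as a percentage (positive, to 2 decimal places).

Tail multiplier: φ(z)/(1−α) = 0.066116 / 0.029 = 2.280.
ES = 4.24% × 2.280 = 9.667%.

9.67%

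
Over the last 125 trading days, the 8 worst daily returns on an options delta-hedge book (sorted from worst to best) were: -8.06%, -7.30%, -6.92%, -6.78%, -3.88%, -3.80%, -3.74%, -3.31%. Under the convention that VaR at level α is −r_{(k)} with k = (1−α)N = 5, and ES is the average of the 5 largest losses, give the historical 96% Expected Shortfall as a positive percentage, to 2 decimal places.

The 5 worst returns sum to -32.94%.
ES = −(-32.94%) / 5 = 6.588% ≈ 6.59%.

6.59%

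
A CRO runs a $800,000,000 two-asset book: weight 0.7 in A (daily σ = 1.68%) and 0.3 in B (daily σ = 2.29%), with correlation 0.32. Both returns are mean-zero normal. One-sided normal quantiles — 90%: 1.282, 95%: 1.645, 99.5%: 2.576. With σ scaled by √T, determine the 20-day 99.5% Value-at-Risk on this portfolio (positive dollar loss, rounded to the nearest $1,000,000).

σ_p = √(0.7²·1.68² + 0.3²·2.29² + 2·0.32·0.7·0.3·1.68·2.29) = 1.540%.
σ_{20d} = 1.540% × √20 = 6.887%.
VaR = 2.576 × 6.887% = 17.741%; on $800,000,000 that is $141,928,000.

$142,000,000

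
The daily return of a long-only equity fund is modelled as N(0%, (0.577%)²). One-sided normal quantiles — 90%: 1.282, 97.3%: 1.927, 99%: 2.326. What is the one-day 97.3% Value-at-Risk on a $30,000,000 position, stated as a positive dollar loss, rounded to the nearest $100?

VaR = z·σ = 1.927 × 0.577% = 1.112%.
On $30,000,000: 0.01112 × $30,000,000 = $333,600.

$333,600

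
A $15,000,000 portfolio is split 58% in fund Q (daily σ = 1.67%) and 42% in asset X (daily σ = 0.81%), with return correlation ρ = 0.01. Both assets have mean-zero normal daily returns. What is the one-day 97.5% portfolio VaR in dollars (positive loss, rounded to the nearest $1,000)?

$303,000

σ_p² = 0.58²·1.67² + 0.42²·0.81² + 2·0.01·0.58·0.42·1.67·0.81 = 1.0605 (%²).
σ_p = √1.0605 = 1.030%.
At 97.5%, z = 1.960.
VaR = 1.960 × 1.030% = 2.019%; on $15,000,000 that is $302,850.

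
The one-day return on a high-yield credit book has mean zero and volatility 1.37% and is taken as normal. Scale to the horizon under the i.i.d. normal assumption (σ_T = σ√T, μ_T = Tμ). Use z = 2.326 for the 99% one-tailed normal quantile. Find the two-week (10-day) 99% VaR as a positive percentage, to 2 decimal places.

σ_{10d} = 1.37% × √10 = 4.332%.
VaR = 2.326 × 4.332% = 10.076%.

10.08%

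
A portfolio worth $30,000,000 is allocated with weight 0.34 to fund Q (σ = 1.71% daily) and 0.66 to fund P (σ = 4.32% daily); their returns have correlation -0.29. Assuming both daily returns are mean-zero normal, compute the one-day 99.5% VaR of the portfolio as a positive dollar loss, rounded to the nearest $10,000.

σ_p² = 0.34²·1.71² + 0.66²·4.32² + 2·-0.29·0.34·0.66·1.71·4.32 = 7.5059 (%²).
σ_p = √7.5059 = 2.740%.
At 99.5%, z = 2.576.
VaR = 2.576 × 2.740% = 7.058%; on $30,000,000 that is $2,117,400.

$2,120,000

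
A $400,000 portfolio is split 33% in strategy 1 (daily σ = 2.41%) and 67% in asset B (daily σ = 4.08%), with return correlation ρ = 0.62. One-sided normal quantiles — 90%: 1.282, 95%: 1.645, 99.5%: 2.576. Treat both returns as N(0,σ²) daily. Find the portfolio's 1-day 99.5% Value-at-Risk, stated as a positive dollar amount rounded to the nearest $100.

σ_p² = 0.33²·2.41² + 0.67²·4.08² + 2·0.62·0.33·0.67·2.41·4.08 = 10.8009 (%²).
σ_p = √10.8009 = 3.286%.
VaR = 2.576 × 3.286% = 8.465%; on $400,000 that is $33,860.

$33,900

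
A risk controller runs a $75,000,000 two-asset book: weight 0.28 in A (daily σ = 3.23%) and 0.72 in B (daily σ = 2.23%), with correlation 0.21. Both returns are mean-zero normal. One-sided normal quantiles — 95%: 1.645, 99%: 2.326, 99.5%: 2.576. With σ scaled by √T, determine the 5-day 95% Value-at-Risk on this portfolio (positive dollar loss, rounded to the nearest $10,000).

$5,520,000

σ_p = √(0.28²·3.23² + 0.72²·2.23² + 2·0.21·0.28·0.72·3.23·2.23) = 2.001%.
σ_{5d} = 2.001% × √5 = 4.474%.
VaR = 1.645 × 4.474% = 7.360%; on $75,000,000 that is $5,520,000.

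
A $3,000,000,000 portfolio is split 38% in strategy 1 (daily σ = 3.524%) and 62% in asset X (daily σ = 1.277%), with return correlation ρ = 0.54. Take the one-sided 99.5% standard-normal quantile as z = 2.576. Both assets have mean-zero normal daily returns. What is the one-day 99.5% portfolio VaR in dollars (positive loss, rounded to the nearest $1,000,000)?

$146,000,000

σ_p² = 0.38²·3.524² + 0.62²·1.277² + 2·0.54·0.38·0.62·3.524·1.277 = 3.5651 (%²).
σ_p = √3.5651 = 1.888%.
VaR = 2.576 × 1.888% = 4.863%; on $3,000,000,000 that is $145,890,000.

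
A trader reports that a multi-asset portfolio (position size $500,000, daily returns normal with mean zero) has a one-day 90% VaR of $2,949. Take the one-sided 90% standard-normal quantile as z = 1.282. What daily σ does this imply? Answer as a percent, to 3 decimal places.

0.460%

VaR as a fraction: $2,949 / $500,000 = 0.590%.
σ = VaR / z = 0.590% / 1.282 = 0.460%.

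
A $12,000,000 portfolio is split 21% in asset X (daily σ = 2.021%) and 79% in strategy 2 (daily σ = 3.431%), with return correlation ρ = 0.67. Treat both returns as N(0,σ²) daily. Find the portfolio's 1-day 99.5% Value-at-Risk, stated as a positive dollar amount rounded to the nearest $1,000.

$931,000

σ_p² = 0.21²·2.021² + 0.79²·3.431² + 2·0.67·0.21·0.79·2.021·3.431 = 9.0684 (%²).
σ_p = √9.0684 = 3.011%.
At 99.5%, z = 2.576.
VaR = 2.576 × 3.011% = 7.756%; on $12,000,000 that is $930,720.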